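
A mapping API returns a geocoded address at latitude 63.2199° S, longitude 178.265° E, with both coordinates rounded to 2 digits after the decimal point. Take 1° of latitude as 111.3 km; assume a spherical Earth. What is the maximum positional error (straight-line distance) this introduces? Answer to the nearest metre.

Rounding to 2 decimal places leaves each coordinate within ±0.005° of the true value.
North–south component: 0.005° × 111300 = 556.5 m.
Longitude error → 0.005 × 111300 × cos 63.2199° = 0.005 × 111300 × 0.4506 ≈ 250.741 m.
Combining orthogonally: (556.5² + 250.741²)^½ ≈ 610.38 m.

610 metres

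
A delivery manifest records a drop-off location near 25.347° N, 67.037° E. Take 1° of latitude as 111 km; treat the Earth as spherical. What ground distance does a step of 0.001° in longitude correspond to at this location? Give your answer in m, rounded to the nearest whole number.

One degree of longitude here spans 111000 × cos 25.347° = 111000 × 0.9037 ≈ 100314 m; 0.001° of that is 100.314 m.

100 m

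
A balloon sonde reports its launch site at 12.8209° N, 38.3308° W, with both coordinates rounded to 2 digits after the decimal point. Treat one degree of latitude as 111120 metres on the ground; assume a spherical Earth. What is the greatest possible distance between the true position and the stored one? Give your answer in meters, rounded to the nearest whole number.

Rounding to 2 decimal places leaves each coordinate within ±0.005° of the true value.
N–S: 0.005° × 111120 m/° = 555.6 m.
Longitude error → 0.005 × 111120 × cos 12.8209° = 0.005 × 111120 × 0.9751 ≈ 541.748 m.
The two errors are perpendicular, so the maximum displacement is √(555.6² + 541.748²) ≈ 776.004 m.

776 meters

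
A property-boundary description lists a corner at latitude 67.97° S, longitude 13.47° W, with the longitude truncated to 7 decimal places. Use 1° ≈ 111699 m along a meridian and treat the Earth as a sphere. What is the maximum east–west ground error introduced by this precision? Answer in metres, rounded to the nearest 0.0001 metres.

Truncating at 7 decimal places can drop up to a full unit in the last place, so the longitude may be off by as much as 1e-07°.
Parallels shrink by cos φ, so at 67.97° a degree of longitude is 111699 × 0.3751 ≈ 41897.4 m.
Maximum E–W displacement: 1e-07 × 41897.4 = 0.00418974 m.

0.0042 metres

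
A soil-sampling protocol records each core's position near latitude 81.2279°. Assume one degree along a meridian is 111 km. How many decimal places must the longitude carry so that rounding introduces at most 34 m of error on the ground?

At 81.2279° one degree of longitude covers 111000 × cos 81.2279° ≈ 111000 × 0.1525 ≈ 16928 m.
Rounding to N decimal places gives at most 0.5 × 10⁻ᴺ degrees of error, i.e. 0.5 × 10⁻ᴺ × 16928 m.
Setting 8464.01 × 10⁻ᴺ ≤ 34 gives 10ᴺ ≥ 248.9, i.e. N ≥ 2.40.
At 2 places the error can reach 84.6 m, but 3 places keeps it to 8.46 m.

3 decimal places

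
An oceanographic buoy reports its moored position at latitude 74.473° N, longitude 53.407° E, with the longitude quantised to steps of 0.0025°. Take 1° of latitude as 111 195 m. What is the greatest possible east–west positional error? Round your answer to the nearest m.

37 m

With a 0.0025° grid the true value lies within half a step, ±0.0025°/2 = ±0.00125°, of the stored one.
One degree of longitude at 74.473° is 111195 × cos 74.473° ≈ 111195 × 0.2677 = 29766.1 m.
So at most 0.00125° × 29766.1 ≈ 37.2076 m east–west.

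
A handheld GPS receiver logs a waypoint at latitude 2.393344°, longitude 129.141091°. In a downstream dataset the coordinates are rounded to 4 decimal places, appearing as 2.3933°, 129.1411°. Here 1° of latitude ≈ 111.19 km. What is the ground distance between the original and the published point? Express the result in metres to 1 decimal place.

5.0 metres

Δlat = 2.393344 − 2.3933 = +0.000044°; Δlon = 129.141091 − 129.1411 = -0.000009°.
North–south shift: 0.000044 × 111190 = 4.89236 m.
East–west at this latitude: -0.000009° × 111190 × cos 2.3933° ≈ -0.000009 × 111093 = -0.999837 m.
Distance: √(4.89236² + 0.999837²) ≈ 4.99348 m.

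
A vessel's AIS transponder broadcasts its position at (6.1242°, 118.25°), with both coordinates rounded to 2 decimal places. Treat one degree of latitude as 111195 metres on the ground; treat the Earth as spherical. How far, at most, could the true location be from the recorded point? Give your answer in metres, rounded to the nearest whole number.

784 metres

Rounding to 2 decimal places leaves each coordinate within ±0.005° of the true value.
Latitude error → 0.005 × 111195 = 555.975 m along the meridian.
East–west component at 6.1242°: 0.005° × 111195 × cos 6.1242° ≈ 0.005 × 110560 ≈ 552.802 m.
Combining orthogonally: (555.975² + 552.802²)^½ ≈ 784.027 m.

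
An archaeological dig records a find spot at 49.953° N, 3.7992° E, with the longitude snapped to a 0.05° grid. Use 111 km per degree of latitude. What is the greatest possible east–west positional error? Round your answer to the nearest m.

With a 0.05° grid the true value lies within half a step, ±0.05°/2 = ±0.025°, of the stored one.
One degree of longitude at 49.953° is 111000 × cos 49.953° ≈ 111000 × 0.6434 = 71419.2 m.
Maximum E–W displacement: 0.025 × 71419.2 = 1785.48 m.

1785 m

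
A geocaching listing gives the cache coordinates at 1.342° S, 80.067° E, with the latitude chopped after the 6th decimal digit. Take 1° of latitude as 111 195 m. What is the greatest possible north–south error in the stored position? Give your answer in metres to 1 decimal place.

0.1 metres

Truncating at 6 decimal places can drop up to a full unit in the last place, so the latitude may be off by as much as 1e-06°.
So the N–S error is at most 1e-06 × 111195 = 0.111195 m.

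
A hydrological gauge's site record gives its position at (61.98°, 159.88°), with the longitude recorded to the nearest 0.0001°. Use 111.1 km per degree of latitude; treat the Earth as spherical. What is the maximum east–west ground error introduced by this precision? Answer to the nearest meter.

3 meters

Rounding to 4 decimal places leaves the longitude within ±5e-05° of the true value.
At latitude 61.98° a degree of longitude spans 111100 m × cos 61.98° = 111100 × 0.4698 ≈ 52192.5 m.
So at most 5e-05° × 52192.5 ≈ 2.60963 m east–west.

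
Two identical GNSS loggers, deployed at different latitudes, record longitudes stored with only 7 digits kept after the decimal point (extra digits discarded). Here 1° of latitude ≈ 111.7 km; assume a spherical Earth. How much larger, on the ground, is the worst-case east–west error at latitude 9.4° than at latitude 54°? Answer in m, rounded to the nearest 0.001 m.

0.004 m

Truncating at 7 decimal places can drop up to a full unit in the last place, so the longitude may be off by as much as 1e-07°.
At 9.4°: 1e-07° × 111700 × cos 9.4° = 1e-07 × 111700 × 0.9866 ≈ 0.01102 m.
At 54°: 1e-07° × 111700 × cos 54° = 1e-07 × 111700 × 0.5878 ≈ 0.0065656 m.
Difference: 0.01102 − 0.0065656 = 0.0044544 m.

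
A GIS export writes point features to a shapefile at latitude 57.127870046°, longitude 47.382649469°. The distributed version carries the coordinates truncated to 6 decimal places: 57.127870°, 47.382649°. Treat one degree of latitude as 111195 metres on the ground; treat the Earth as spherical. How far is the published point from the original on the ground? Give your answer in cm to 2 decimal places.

Δlat = 57.127870046 − 57.127870 = +0.000000046°; Δlon = 47.382649469 − 47.382649 = +0.000000469°.
N–S: 0.000000046° × 111195 m/° = 0.00511497 m.
East–west at this latitude: 0.000000469° × 111195 × cos 57.1279° ≈ 0.000000469 × 60352.9 = 0.0283055 m.
Hypotenuse of the two orthogonal shifts: √(0.00511497² + 0.0283055²) = 0.0287639 m.
That is 0.0287639 m = 2.8764 cm.

2.88 cm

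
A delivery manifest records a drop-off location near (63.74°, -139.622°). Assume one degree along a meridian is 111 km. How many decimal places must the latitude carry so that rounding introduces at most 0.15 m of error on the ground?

6 decimal places

One degree of latitude covers 111000 m.
Rounding to N decimal places gives at most 0.5 × 10⁻ᴺ degrees of error, i.e. 0.5 × 10⁻ᴺ × 111000 m.
Setting 55500 × 10⁻ᴺ ≤ 0.15 gives 10ᴺ ≥ 3.7e+05, i.e. N ≥ 5.57.
So 6 decimal places suffice (0.0555 m); 5 would allow up to 0.555 m.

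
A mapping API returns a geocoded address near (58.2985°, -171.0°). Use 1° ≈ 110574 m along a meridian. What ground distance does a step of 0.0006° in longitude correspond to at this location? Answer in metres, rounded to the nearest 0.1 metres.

34.9 metres

At 58.2985° a degree of longitude is 110574 × cos 58.2985° ≈ 58106 m, so 0.0006° corresponds to 34.8636 m.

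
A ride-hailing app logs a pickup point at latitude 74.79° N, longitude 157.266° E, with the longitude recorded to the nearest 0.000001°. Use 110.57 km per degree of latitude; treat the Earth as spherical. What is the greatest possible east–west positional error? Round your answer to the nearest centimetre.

1 centimetres

Rounding to 6 decimal places leaves the longitude within ±5e-07° of the true value.
At latitude 74.79° a degree of longitude spans 110570 m × cos 74.79° = 110570 × 0.2624 ≈ 29008.9 m.
So at most 5e-07° × 29008.9 ≈ 0.0145044 m east–west.
That is 0.0145044 m = 1.4504 cm.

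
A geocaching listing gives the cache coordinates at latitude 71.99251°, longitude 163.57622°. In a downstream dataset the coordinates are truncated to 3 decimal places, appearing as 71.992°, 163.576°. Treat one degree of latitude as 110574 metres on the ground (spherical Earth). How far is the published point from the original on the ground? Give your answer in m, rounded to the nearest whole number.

57 m

Δlat = 71.99251 − 71.992 = +0.00051°; Δlon = 163.57622 − 163.576 = +0.00022°.
N–S: 0.00051° × 110574 m/° = 56.3927 m.
East–west at this latitude: 0.00022° × 110574 × cos 71.992° ≈ 0.00022 × 34183.9 = 7.52046 m.
Combined displacement = (56.3927² + 7.52046²)^½ ≈ 56.892 m.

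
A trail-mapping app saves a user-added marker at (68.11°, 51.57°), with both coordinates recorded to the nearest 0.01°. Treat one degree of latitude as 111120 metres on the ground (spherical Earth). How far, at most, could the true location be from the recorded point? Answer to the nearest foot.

Rounding to 2 decimal places leaves each coordinate within ±0.005° of the true value.
N–S: 0.005° × 111120 m/° = 555.6 m.
E–W at 68.11°: 0.005° × 111120 × cos 68.11° = 0.005 × 111120 × 0.3728 ≈ 207.142 m.
The two errors are perpendicular, so the maximum displacement is √(555.6² + 207.142²) ≈ 592.958 m.
Converting: 592.958 m × 3.2808 ft/m ≈ 1945.4 ft.

1945 feet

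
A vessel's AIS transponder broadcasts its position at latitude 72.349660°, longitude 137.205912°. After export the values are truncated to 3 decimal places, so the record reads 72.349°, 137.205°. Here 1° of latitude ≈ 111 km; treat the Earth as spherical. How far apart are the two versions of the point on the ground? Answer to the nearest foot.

Δlat = 72.349660 − 72.349 = +0.000660°; Δlon = 137.205912 − 137.205 = +0.000912°.
N–S: 0.000660° × 111000 m/° = 73.26 m.
East–west at this latitude: 0.000912° × 111000 × cos 72.349° ≈ 0.000912 × 33657.2 = 30.6954 m.
Combined displacement = (73.26² + 30.6954²)^½ ≈ 79.4307 m.
In feet: 79.4307 m ÷ 0.3048 ≈ 260.6 ft.

261 feet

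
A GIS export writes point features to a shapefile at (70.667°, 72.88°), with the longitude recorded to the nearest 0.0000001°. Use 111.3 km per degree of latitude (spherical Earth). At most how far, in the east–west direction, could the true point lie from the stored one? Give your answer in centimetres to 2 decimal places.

0.18 centimetres

Rounding to 7 decimal places leaves the longitude within ±5e-08° of the true value.
Parallels shrink by cos φ, so at 70.667° a degree of longitude is 111300 × 0.3311 ≈ 36846.7 m.
So at most 5e-08° × 36846.7 ≈ 0.00184234 m east–west.
That is 0.00184234 m = 0.18423 cm.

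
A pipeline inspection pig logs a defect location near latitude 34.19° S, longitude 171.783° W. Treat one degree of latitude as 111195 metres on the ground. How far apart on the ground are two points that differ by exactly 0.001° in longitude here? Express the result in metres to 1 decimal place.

92.0 metres

At 34.19° a degree of longitude is 111195 × cos 34.19° ≈ 91978.1 m, so 0.001° corresponds to 91.9781 m.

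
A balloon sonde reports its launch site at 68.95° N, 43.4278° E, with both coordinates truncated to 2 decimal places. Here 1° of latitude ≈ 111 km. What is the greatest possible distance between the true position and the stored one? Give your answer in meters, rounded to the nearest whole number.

Truncating at 2 decimal places can drop up to a full unit in the last place, so each coordinate may be off by as much as 0.01°.
North–south component: 0.01° × 111000 = 1110 m.
Longitude error → 0.01 × 111000 × cos 68.95° = 0.01 × 111000 × 0.3592 ≈ 398.693 m.
The two errors are perpendicular, so the maximum displacement is √(1110² + 398.693²) ≈ 1179.43 m.

1179 meters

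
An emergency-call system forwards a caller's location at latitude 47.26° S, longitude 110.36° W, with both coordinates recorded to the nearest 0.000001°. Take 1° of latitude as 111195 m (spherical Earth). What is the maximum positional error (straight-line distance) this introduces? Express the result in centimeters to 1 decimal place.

6.7 centimeters

Rounding to 6 decimal places leaves each coordinate within ±5e-07° of the true value.
Latitude error → 5e-07 × 111195 = 0.0555975 m along the meridian.
E–W at 47.26°: 5e-07° × 111195 × cos 47.26° = 5e-07 × 111195 × 0.6787 ≈ 0.0377325 m.
The two errors are perpendicular, so the maximum displacement is √(0.0555975² + 0.0377325²) ≈ 0.0671924 m.
That is 0.0671924 m = 6.7192 cm.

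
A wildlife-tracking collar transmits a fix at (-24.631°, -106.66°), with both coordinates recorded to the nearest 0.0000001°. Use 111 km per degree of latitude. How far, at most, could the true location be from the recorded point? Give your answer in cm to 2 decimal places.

Rounding to 7 decimal places leaves each coordinate within ±5e-08° of the true value.
North–south component: 5e-08° × 111000 = 0.00555 m.
East–west component at 24.631°: 5e-08° × 111000 × cos 24.631° ≈ 5e-08 × 100900 ≈ 0.00504501 m.
Worst case both components are at the extreme and orthogonal: √(0.00555² + 0.00504501²) ≈ 0.00750031 m.
That is 0.00750031 m = 0.75003 cm.

0.75 cm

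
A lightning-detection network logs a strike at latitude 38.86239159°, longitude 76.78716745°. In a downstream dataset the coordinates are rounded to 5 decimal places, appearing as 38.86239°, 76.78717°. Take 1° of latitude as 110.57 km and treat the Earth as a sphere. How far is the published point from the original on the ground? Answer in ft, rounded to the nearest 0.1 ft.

0.9 ft

Δlat = 38.86239159 − 38.86239 = +0.00000159°; Δlon = 76.78716745 − 76.78717 = -0.00000255°.
N–S: 0.00000159° × 110570 m/° = 0.175806 m.
East–west at this latitude: -0.00000255° × 110570 × cos 38.8624° ≈ -0.00000255 × 86095.9 = -0.219545 m.
Hypotenuse of the two orthogonal shifts: √(0.175806² + 0.219545²) = 0.281261 m.
In feet: 0.281261 m ÷ 0.3048 ≈ 0.92277 ft.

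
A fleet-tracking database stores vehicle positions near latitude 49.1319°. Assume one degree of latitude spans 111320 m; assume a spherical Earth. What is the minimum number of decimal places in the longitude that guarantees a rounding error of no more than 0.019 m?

7

At 49.1319° one degree of longitude covers 111320 × cos 49.1319° ≈ 111320 × 0.6543 ≈ 72838.9 m.
With N decimal places the half-ulp bound is 0.5·10⁻ᴺ°, or 0.5·10⁻ᴺ × 72838.9 m on the ground.
Need 0.5 × 72838.9 × 10⁻ᴺ ≤ 0.019 → 10⁻ᴺ ≤ 5.217e-07, so N ≥ 6.28.
So 7 decimal places suffice (0.00364 m); 6 would allow up to 0.0364 m.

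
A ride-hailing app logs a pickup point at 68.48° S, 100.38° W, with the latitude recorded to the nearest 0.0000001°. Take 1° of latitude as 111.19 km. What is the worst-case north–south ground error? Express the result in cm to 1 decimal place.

Rounding to 7 decimal places leaves the latitude within ±5e-08° of the true value.
North–south distance: 5e-08° × 111190 m/° = 0.0055595 m.
That is 0.0055595 m = 0.55595 cm.

0.6 cm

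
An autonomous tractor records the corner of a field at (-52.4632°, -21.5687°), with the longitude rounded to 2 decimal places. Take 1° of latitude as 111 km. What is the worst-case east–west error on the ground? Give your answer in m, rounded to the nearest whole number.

338 m

Rounding to 2 decimal places leaves the longitude within ±0.005° of the true value.
Parallels shrink by cos φ, so at 52.4632° a degree of longitude is 111000 × 0.6093 ≈ 67629.1 m.
Maximum E–W displacement: 0.005 × 67629.1 = 338.145 m.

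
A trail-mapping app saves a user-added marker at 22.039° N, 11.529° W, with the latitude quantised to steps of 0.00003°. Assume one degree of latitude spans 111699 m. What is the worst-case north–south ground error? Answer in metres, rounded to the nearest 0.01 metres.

1.68 metres

With a 0.00003° grid the true value lies within half a step, ±0.00003°/2 = ±1.5e-05°, of the stored one.
Along the meridian that is 1.5e-05° × 111699 m/° = 1.67549 m.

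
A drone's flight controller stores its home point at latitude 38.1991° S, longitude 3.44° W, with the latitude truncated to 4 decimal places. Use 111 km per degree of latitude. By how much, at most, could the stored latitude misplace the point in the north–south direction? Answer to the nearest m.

Truncating at 4 decimal places can drop up to a full unit in the last place, so the latitude may be off by as much as 0.0001°.
Along the meridian that is 0.0001° × 111000 m/° = 11.1 m.

11 m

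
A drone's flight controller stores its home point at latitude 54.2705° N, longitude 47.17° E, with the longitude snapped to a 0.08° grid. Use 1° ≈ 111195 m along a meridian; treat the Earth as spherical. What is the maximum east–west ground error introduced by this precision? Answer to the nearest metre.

2597 metres

With a 0.08° grid the true value lies within half a step, ±0.08°/2 = ±0.04°, of the stored one.
One degree of longitude at 54.2705° is 111195 × cos 54.2705° ≈ 111195 × 0.5840 = 64933.3 m.
So at most 0.04° × 64933.3 ≈ 2597.33 m east–west.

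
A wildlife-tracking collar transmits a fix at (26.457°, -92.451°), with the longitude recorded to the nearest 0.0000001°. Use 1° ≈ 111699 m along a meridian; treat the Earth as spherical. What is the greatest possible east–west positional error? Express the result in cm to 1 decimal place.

0.5 cm

Rounding to 7 decimal places leaves the longitude within ±5e-08° of the true value.
At latitude 26.457° a degree of longitude spans 111699 m × cos 26.457° = 111699 × 0.8953 ≈ 100001 m.
So at most 5e-08° × 100001 ≈ 0.00500003 m east–west.
That is 0.00500003 m = 0.5 cm.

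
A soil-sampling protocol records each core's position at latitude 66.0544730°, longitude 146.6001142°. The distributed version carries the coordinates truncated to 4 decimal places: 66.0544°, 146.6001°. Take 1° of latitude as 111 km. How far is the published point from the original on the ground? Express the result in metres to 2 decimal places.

Δlat = 66.0544730 − 66.0544 = +0.0000730°; Δlon = 146.6001142 − 146.6001 = +0.0000142°.
N–S: 0.0000730° × 111000 m/° = 8.103 m.
East–west at this latitude: 0.0000142° × 111000 × cos 66.0544° ≈ 0.0000142 × 45051.5 = 0.639731 m.
Distance: √(8.103² + 0.639731²) ≈ 8.12821 m.

8.13 metres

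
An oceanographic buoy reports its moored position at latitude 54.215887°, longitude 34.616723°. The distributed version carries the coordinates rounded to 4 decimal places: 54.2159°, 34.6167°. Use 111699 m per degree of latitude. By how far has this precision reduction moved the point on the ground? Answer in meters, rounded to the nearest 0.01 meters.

2.09 meters

The latitude changed by -0.000013° and the longitude by +0.000023°.
North–south shift: -0.000013 × 111699 = -1.45209 m.
East–west at this latitude: 0.000023° × 111699 × cos 54.2159° ≈ 0.000023 × 65314 = 1.50222 m.
Combined displacement = (1.45209² + 1.50222²)^½ ≈ 2.08931 m.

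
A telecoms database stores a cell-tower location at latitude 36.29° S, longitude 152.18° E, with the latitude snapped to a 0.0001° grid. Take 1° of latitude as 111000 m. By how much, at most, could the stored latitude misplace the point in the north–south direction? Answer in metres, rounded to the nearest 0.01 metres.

With a 0.0001° grid the true value lies within half a step, ±0.0001°/2 = ±5e-05°, of the stored one.
North–south distance: 5e-05° × 111000 m/° = 5.55 m.

5.55 metres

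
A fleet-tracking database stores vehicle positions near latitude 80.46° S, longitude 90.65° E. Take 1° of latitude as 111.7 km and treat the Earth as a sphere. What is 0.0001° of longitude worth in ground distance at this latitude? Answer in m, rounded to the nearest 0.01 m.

One degree of longitude here spans 111700 × cos 80.46° = 111700 × 0.1657 ≈ 18512.7 m; 0.0001° of that is 1.85127 m.

1.85 m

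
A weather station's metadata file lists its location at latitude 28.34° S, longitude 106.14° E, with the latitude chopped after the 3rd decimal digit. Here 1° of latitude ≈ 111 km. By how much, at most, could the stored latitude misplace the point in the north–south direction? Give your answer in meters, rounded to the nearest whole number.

111 meters

Truncating at 3 decimal places can drop up to a full unit in the last place, so the latitude may be off by as much as 0.001°.
Along the meridian that is 0.001° × 111000 m/° = 111 m.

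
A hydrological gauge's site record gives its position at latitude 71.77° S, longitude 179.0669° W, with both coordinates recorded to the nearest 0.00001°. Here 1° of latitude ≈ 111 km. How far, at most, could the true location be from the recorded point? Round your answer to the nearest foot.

2 feet

Rounding to 5 decimal places leaves each coordinate within ±5e-06° of the true value.
North–south component: 5e-06° × 111000 = 0.555 m.
Longitude error → 5e-06 × 111000 × cos 71.77° = 5e-06 × 111000 × 0.3128 ≈ 0.173622 m.
Worst case both components are at the extreme and orthogonal: √(0.555² + 0.173622²) ≈ 0.581523 m.
Converting: 0.581523 m × 3.2808 ft/m ≈ 1.9079 ft.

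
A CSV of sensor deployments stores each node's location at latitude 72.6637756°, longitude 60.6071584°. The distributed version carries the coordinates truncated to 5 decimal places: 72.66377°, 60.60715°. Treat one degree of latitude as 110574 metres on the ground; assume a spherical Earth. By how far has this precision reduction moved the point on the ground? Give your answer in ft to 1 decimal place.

2.2 ft

The latitude changed by +0.0000056° and the longitude by +0.0000084°.
North–south shift: 0.0000056 × 110574 = 0.619214 m.
East–west at this latitude: 0.0000084° × 110574 × cos 72.6638° ≈ 0.0000084 × 32948.7 = 0.276769 m.
Hypotenuse of the two orthogonal shifts: √(0.619214² + 0.276769²) = 0.678253 m.
Converting: 0.678253 m × 3.2808 ft/m ≈ 2.2252 ft.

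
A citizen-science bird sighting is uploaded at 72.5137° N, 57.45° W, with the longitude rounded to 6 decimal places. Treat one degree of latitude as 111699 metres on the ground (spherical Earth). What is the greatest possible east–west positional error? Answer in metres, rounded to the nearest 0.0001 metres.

Rounding to 6 decimal places leaves the longitude within ±5e-07° of the true value.
One degree of longitude at 72.5137° is 111699 × cos 72.5137° ≈ 111699 × 0.3005 = 33563.1 m.
So at most 5e-07° × 33563.1 ≈ 0.0167815 m east–west.

0.0168 metres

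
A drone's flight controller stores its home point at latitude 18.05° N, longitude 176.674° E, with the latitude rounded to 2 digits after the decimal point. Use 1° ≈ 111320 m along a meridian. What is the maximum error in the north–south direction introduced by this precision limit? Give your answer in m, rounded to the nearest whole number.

557 m

Rounding to 2 decimal places leaves the latitude within ±0.005° of the true value.
North–south distance: 0.005° × 111320 m/° = 556.6 m.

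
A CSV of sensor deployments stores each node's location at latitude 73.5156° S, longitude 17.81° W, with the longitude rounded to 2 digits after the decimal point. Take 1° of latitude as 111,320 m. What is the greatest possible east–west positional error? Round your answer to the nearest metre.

158 metres

Rounding to 2 decimal places leaves the longitude within ±0.005° of the true value.
One degree of longitude at 73.5156° is 111320 × cos 73.5156° ≈ 111320 × 0.2838 = 31587.5 m.
East–west error: 0.005° × 31587.5 m/° ≈ 157.938 m.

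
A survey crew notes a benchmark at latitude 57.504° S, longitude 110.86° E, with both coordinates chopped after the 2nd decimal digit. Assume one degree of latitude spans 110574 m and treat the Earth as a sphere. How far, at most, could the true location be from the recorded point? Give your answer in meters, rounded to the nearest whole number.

1255 meters

Truncating at 2 decimal places can drop up to a full unit in the last place, so each coordinate may be off by as much as 0.01°.
North–south component: 0.01° × 110574 = 1105.74 m.
East–west component at 57.504°: 0.01° × 110574 × cos 57.504° ≈ 0.01 × 59404.9 ≈ 594.049 m.
Combining orthogonally: (1105.74² + 594.049²)^½ ≈ 1255.21 m.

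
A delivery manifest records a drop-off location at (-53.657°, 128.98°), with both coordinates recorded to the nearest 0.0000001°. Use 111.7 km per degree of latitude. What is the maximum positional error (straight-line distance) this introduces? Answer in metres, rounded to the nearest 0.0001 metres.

0.0065 metres

Rounding to 7 decimal places leaves each coordinate within ±5e-08° of the true value.
N–S: 5e-08° × 111700 m/° = 0.005585 m.
E–W at 53.657°: 5e-08° × 111700 × cos 53.657° = 5e-08 × 111700 × 0.5926 ≈ 0.00330977 m.
The two errors are perpendicular, so the maximum displacement is √(0.005585² + 0.00330977²) ≈ 0.00649206 m.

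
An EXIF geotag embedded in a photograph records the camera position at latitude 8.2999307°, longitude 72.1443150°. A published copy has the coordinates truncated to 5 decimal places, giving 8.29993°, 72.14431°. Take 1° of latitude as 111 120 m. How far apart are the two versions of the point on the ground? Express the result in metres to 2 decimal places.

0.56 metres

The latitude changed by +0.0000007° and the longitude by +0.0000050°.
N–S: 0.0000007° × 111120 m/° = 0.077784 m.
E–W at 8.29993°: 0.0000050° × 111120 × cos 8.29993° = 0.0000050 × 111120 × 0.9895 ≈ 0.549781 m.
Hypotenuse of the two orthogonal shifts: √(0.077784² + 0.549781²) = 0.555256 m.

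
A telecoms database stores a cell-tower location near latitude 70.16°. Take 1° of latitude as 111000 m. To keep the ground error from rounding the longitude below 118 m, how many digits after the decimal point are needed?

3 decimal places

At 70.16° one degree of longitude covers 111000 × cos 70.16° ≈ 111000 × 0.3394 ≈ 37672.8 m.
Rounding to N decimal places gives at most 0.5 × 10⁻ᴺ degrees of error, i.e. 0.5 × 10⁻ᴺ × 37672.8 m.
Setting 18836.4 × 10⁻ᴺ ≤ 118 gives 10ᴺ ≥ 159.6, i.e. N ≥ 2.20.
So 3 decimal places suffice (18.8 m); 2 would allow up to 188 m.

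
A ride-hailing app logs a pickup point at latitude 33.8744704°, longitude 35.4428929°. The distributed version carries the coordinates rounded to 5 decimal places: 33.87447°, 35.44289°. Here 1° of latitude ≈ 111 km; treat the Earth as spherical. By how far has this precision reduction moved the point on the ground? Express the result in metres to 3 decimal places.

Δlat = 33.8744704 − 33.87447 = +0.0000004°; Δlon = 35.4428929 − 35.44289 = +0.0000029°.
North–south shift: 0.0000004 × 111000 = 0.0444 m.
E–W at 33.8745°: 0.0000029° × 111000 × cos 33.8745° = 0.0000029 × 111000 × 0.8303 ≈ 0.267261 m.
Combined displacement = (0.0444² + 0.267261²)^½ ≈ 0.270924 m.

0.271 metres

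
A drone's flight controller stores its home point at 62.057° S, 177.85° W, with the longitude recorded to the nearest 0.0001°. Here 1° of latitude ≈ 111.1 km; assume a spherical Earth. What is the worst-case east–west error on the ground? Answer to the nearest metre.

3 metres

Rounding to 4 decimal places leaves the longitude within ±5e-05° of the true value.
One degree of longitude at 62.057° is 111100 × cos 62.057° ≈ 111100 × 0.4686 = 52060.7 m.
So at most 5e-05° × 52060.7 ≈ 2.60303 m east–west.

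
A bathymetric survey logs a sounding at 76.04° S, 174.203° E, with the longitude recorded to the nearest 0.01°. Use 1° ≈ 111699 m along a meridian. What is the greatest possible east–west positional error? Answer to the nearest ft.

Rounding to 2 decimal places leaves the longitude within ±0.005° of the true value.
Parallels shrink by cos φ, so at 76.04° a degree of longitude is 111699 × 0.2412 ≈ 26946.8 m.
Maximum E–W displacement: 0.005 × 26946.8 = 134.734 m.
Converting: 134.734 m × 3.2808 ft/m ≈ 442.04 ft.

442 ft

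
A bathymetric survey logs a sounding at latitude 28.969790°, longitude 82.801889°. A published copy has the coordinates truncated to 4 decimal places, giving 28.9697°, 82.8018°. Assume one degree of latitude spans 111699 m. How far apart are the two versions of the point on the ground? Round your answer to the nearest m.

The latitude changed by +0.000090° and the longitude by +0.000089°.
N–S: 0.000090° × 111699 m/° = 10.0529 m.
East–west at this latitude: 0.000089° × 111699 × cos 28.9697° ≈ 0.000089 × 97722.8 = 8.69733 m.
Hypotenuse of the two orthogonal shifts: √(10.0529² + 8.69733²) = 13.293 m.

13 m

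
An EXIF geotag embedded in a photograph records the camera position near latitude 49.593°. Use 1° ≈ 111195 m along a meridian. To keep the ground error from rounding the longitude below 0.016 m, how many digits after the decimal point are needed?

At 49.593° one degree of longitude covers 111195 × cos 49.593° ≈ 111195 × 0.6482 ≈ 72078 m.
Rounding to N decimal places gives at most 0.5 × 10⁻ᴺ degrees of error, i.e. 0.5 × 10⁻ᴺ × 72078 m.
Need 0.5 × 72078 × 10⁻ᴺ ≤ 0.016 → 10⁻ᴺ ≤ 4.440e-07, so N ≥ 6.35.
At 6 places the error can reach 0.036 m, but 7 places keeps it to 0.0036 m.

7 decimal places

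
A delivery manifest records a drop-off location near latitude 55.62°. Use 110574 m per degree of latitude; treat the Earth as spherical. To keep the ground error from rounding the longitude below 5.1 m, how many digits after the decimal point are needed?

4

At 55.62° one degree of longitude covers 110574 × cos 55.62° ≈ 110574 × 0.5647 ≈ 62438.8 m.
With N decimal places the half-ulp bound is 0.5·10⁻ᴺ°, or 0.5·10⁻ᴺ × 62438.8 m on the ground.
Need 0.5 × 62438.8 × 10⁻ᴺ ≤ 5.1 → 10⁻ᴺ ≤ 1.634e-04, so N ≥ 3.79.
N = 3 would give 31.2 m (too coarse); N = 4 gives 3.12 m ≤ 5.1 m.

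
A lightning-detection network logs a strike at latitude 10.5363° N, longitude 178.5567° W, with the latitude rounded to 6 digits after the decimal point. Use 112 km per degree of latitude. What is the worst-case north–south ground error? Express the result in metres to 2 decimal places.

0.06 metres

Rounding to 6 decimal places leaves the latitude within ±5e-07° of the true value.
North–south distance: 5e-07° × 112000 m/° = 0.056 m.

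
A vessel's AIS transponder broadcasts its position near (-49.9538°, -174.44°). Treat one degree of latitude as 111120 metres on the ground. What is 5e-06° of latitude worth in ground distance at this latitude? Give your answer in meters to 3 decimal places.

5e-06° × 111120 m/° = 0.5556 m.

0.556 meters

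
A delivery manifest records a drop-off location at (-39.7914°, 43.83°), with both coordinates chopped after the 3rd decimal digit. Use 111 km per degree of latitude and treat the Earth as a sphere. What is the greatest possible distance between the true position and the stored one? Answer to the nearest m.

Truncating at 3 decimal places can drop up to a full unit in the last place, so each coordinate may be off by as much as 0.001°.
N–S: 0.001° × 111000 m/° = 111 m.
East–west component at 39.7914°: 0.001° × 111000 × cos 39.7914° ≈ 0.001 × 85290.1 ≈ 85.2901 m.
The two errors are perpendicular, so the maximum displacement is √(111² + 85.2901²) ≈ 139.984 m.

140 m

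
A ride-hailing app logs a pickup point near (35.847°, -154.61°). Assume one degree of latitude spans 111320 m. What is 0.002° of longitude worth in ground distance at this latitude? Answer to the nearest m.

180 m

At 35.847° a degree of longitude is 111320 × cos 35.847° ≈ 90234.2 m, so 0.002° corresponds to 180.468 m.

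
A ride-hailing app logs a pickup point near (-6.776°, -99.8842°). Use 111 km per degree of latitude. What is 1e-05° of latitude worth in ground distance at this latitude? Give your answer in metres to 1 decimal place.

1.1 metres

1e-05° × 111000 m/° = 1.11 m.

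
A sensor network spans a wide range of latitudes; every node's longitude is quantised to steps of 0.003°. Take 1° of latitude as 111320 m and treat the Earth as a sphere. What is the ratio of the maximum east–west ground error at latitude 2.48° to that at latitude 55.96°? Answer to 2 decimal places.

With a 0.003° grid the true value lies within half a step, ±0.003°/2 = ±0.0015°, of the stored one.
Error at 2.48° = 0.0015° × 111320 × cos 2.48° ≈ 166.98 × 0.9991 = 166.82 m.
At 55.96°: 0.0015° × 111320 × cos 55.96° = 0.0015 × 111320 × 0.5598 ≈ 93.471 m.
Ratio: 166.82 / 93.471 = cos 2.48° / cos 55.96° ≈ 1.7848.

1.78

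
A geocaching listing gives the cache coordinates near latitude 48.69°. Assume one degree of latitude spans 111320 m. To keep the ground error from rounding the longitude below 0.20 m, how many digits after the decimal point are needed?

6 decimal places

At 48.69° one degree of longitude covers 111320 × cos 48.69° ≈ 111320 × 0.6601 ≈ 73486 m.
With N decimal places the half-ulp bound is 0.5·10⁻ᴺ°, or 0.5·10⁻ᴺ × 73486 m on the ground.
Need 0.5 × 73486 × 10⁻ᴺ ≤ 0.20 → 10⁻ᴺ ≤ 5.443e-06, so N ≥ 5.26.
N = 5 would give 0.367 m (too coarse); N = 6 gives 0.0367 m ≤ 0.20 m.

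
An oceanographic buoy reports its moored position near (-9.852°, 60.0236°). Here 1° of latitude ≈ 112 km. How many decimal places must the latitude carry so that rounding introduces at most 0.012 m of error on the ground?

7 decimal places

One degree of latitude covers 112000 m.
N decimal places → at most half a unit in the last place, 0.5 × 10⁻ᴺ° = 112000/2 × 10⁻ᴺ m.
Setting 56000 × 10⁻ᴺ ≤ 0.012 gives 10ᴺ ≥ 4.667e+06, i.e. N ≥ 6.67.
N = 6 would give 0.056 m (too coarse); N = 7 gives 0.0056 m ≤ 0.012 m.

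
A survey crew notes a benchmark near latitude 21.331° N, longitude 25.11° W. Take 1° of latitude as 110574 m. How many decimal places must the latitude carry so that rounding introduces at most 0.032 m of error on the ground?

7

One degree of latitude covers 110574 m.
N decimal places → at most half a unit in the last place, 0.5 × 10⁻ᴺ° = 110574/2 × 10⁻ᴺ m.
Setting 55287 × 10⁻ᴺ ≤ 0.032 gives 10ᴺ ≥ 1.728e+06, i.e. N ≥ 6.24.
N = 6 would give 0.0553 m (too coarse); N = 7 gives 0.00553 m ≤ 0.032 m.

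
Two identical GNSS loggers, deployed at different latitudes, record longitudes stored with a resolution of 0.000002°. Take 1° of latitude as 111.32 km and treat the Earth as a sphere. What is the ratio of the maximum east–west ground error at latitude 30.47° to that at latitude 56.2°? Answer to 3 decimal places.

With a 0.000002° grid the true value lies within half a step, ±0.000002°/2 = ±1e-06°, of the stored one.
At 30.47°: 1e-06° × 111320 × cos 30.47° = 1e-06 × 111320 × 0.8619 ≈ 0.095946 m.
Error at 56.2° = 1e-06° × 111320 × cos 56.2° ≈ 0.11132 × 0.5563 = 0.061927 m.
Ratio: 0.095946 / 0.061927 = cos 30.47° / cos 56.2° ≈ 1.5493.

1.549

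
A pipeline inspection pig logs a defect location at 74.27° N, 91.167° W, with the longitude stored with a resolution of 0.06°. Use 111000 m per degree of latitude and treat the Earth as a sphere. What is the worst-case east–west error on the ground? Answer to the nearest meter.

With a 0.06° grid the true value lies within half a step, ±0.06°/2 = ±0.03°, of the stored one.
One degree of longitude at 74.27° is 111000 × cos 74.27° ≈ 111000 × 0.2711 = 30092.6 m.
East–west error: 0.03° × 30092.6 m/° ≈ 902.778 m.

903 meters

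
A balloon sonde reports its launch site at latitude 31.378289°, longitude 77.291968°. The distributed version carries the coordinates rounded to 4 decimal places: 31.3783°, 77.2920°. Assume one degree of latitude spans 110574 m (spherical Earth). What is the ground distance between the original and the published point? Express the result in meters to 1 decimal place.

The latitude changed by -0.000011° and the longitude by -0.000032°.
N–S: -0.000011° × 110574 m/° = -1.21631 m.
E–W at 31.3783°: -0.000032° × 110574 × cos 31.3783° = -0.000032 × 110574 × 0.8537 ≈ -3.02087 m.
Hypotenuse of the two orthogonal shifts: √(1.21631² + 3.02087²) = 3.25655 m.

3.3 meters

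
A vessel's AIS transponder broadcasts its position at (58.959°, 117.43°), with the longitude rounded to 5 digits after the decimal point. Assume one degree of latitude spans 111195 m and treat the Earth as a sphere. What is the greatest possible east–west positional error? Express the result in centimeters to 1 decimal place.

28.7 centimeters

Rounding to 5 decimal places leaves the longitude within ±5e-06° of the true value.
At latitude 58.959° a degree of longitude spans 111195 m × cos 58.959° = 111195 × 0.5157 ≈ 57337.8 m.
Maximum E–W displacement: 5e-06 × 57337.8 = 0.286689 m.
That is 0.286689 m = 28.669 cm.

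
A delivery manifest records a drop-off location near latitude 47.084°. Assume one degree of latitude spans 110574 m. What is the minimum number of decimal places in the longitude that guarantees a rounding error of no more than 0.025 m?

At 47.084° one degree of longitude covers 110574 × cos 47.084° ≈ 110574 × 0.6809 ≈ 75292.6 m.
N decimal places → at most half a unit in the last place, 0.5 × 10⁻ᴺ° = 75292.6/2 × 10⁻ᴺ m.
Setting 37646.3 × 10⁻ᴺ ≤ 0.025 gives 10ᴺ ≥ 1.506e+06, i.e. N ≥ 6.18.
So 7 decimal places suffice (0.00376 m); 6 would allow up to 0.0376 m.

7 decimal places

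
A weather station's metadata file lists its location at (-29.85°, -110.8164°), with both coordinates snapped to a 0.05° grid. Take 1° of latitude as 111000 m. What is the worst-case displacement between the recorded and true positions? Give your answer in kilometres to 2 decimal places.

With a 0.05° grid the true value lies within half a step, ±0.05°/2 = ±0.025°, of the stored one.
North–south component: 0.025° × 111000 = 2775 m.
East–west component at 29.85°: 0.025° × 111000 × cos 29.85° ≈ 0.025 × 96273.8 ≈ 2406.84 m.
Worst case both components are at the extreme and orthogonal: √(2775² + 2406.84²) ≈ 3673.35 m.
That is 3673.35 m = 3.6734 km.

3.67 kilometres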